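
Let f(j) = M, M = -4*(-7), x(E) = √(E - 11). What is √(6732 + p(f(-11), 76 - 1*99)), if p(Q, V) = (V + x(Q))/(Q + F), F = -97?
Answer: √(32052639 - 69*√17)/69 ≈ 82.050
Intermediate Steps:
x(E) = √(-11 + E)
M = 28
f(j) = 28
p(Q, V) = (V + √(-11 + Q))/(-97 + Q) (p(Q, V) = (V + √(-11 + Q))/(Q - 97) = (V + √(-11 + Q))/(-97 + Q))
√(6732 + p(f(-11), 76 - 1*99)) = √(6732 + ((76 - 1*99) + √(-11 + 28))/(-97 + 28)) = √(6732 + ((76 - 99) + √17)/(-69)) = √(6732 - (-23 + √17)/69) = √(6732 + (⅓ - √17/69)) = √(20197/3 - √17/69)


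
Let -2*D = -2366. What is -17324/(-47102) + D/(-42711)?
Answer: 342101849/1005886761 ≈ 0.34010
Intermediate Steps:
D = 1183 (D = -½*(-2366) = 1183)
-17324/(-47102) + D/(-42711) = -17324/(-47102) + 1183/(-42711) = -17324*(-1/47102) + 1183*(-1/42711) = 8662/23551 - 1183/42711 = 342101849/1005886761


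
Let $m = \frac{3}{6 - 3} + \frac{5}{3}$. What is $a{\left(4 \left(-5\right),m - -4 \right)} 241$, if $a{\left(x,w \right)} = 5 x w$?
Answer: $- \frac{482000}{3} \approx -1.6067 \cdot 10^{5}$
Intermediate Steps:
$m = \frac{8}{3}$ ($m = \frac{3}{6 - 3} + 5 \cdot \frac{1}{3} = \frac{3}{3} + \frac{5}{3} = 3 \cdot \frac{1}{3} + \frac{5}{3} = 1 + \frac{5}{3} = \frac{8}{3} \approx 2.6667$)
$a{\left(x,w \right)} = 5 w x$
$a{\left(4 \left(-5\right),m - -4 \right)} 241 = 5 \left(\frac{8}{3} - -4\right) 4 \left(-5\right) 241 = 5 \left(\frac{8}{3} + 4\right) \left(-20\right) 241 = 5 \cdot \frac{20}{3} \left(-20\right) 241 = \left(- \frac{2000}{3}\right) 241 = - \frac{482000}{3}$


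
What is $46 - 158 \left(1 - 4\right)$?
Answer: $520$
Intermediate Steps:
$46 - 158 \left(1 - 4\right) = 46 - -474 = 46 + 474 = 520$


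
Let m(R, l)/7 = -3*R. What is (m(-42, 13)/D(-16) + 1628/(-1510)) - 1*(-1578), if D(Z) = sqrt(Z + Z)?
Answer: 1190576/755 - 441*I*sqrt(2)/4 ≈ 1576.9 - 155.92*I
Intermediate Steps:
D(Z) = sqrt(2)*sqrt(Z) (D(Z) = sqrt(2*Z) = sqrt(2)*sqrt(Z))
m(R, l) = -21*R (m(R, l) = 7*(-3*R) = -21*R)
(m(-42, 13)/D(-16) + 1628/(-1510)) - 1*(-1578) = ((-21*(-42))/((sqrt(2)*sqrt(-16))) + 1628/(-1510)) - 1*(-1578) = (882/((sqrt(2)*(4*I))) + 1628*(-1/1510)) + 1578 = (882/((4*I*sqrt(2))) - 814/755) + 1578 = (882*(-I*sqrt(2)/8) - 814/755) + 1578 = (-441*I*sqrt(2)/4 - 814/755) + 1578 = (-814/755 - 441*I*sqrt(2)/4) + 1578 = 1190576/755 - 441*I*sqrt(2)/4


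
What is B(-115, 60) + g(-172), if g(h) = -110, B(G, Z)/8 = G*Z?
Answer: -55310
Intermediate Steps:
B(G, Z) = 8*G*Z (B(G, Z) = 8*(G*Z) = 8*G*Z)
B(-115, 60) + g(-172) = 8*(-115)*60 - 110 = -55200 - 110 = -55310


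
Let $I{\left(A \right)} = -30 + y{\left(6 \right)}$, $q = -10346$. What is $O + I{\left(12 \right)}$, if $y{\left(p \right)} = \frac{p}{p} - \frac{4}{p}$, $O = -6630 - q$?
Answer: $\frac{11059}{3} \approx 3686.3$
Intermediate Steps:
$O = 3716$ ($O = -6630 - -10346 = -6630 + 10346 = 3716$)
$y{\left(p \right)} = 1 - \frac{4}{p}$
$I{\left(A \right)} = - \frac{89}{3}$ ($I{\left(A \right)} = -30 + \frac{-4 + 6}{6} = -30 + \frac{1}{6} \cdot 2 = -30 + \frac{1}{3} = - \frac{89}{3}$)
$O + I{\left(12 \right)} = 3716 - \frac{89}{3} = \frac{11059}{3}$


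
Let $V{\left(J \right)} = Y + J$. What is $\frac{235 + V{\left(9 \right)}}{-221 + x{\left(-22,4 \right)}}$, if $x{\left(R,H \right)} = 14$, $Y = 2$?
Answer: $- \frac{82}{69} \approx -1.1884$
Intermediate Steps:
$V{\left(J \right)} = 2 + J$
$\frac{235 + V{\left(9 \right)}}{-221 + x{\left(-22,4 \right)}} = \frac{235 + \left(2 + 9\right)}{-221 + 14} = \frac{235 + 11}{-207} = 246 \left(- \frac{1}{207}\right) = - \frac{82}{69}$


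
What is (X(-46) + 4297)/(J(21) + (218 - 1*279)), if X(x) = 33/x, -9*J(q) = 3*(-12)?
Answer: -197629/2622 ≈ -75.373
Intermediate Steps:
J(q) = 4 (J(q) = -(-12)/3 = -1/9*(-36) = 4)
(X(-46) + 4297)/(J(21) + (218 - 1*279)) = (33/(-46) + 4297)/(4 + (218 - 1*279)) = (33*(-1/46) + 4297)/(4 + (218 - 279)) = (-33/46 + 4297)/(4 - 61) = (197629/46)/(-57) = (197629/46)*(-1/57) = -197629/2622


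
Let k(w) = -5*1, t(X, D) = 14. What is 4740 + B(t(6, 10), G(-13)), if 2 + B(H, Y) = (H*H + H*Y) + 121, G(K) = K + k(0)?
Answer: 4803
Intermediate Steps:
k(w) = -5
G(K) = -5 + K (G(K) = K - 5 = -5 + K)
B(H, Y) = 119 + H**2 + H*Y (B(H, Y) = -2 + ((H*H + H*Y) + 121) = -2 + ((H**2 + H*Y) + 121) = -2 + (121 + H**2 + H*Y) = 119 + H**2 + H*Y)
4740 + B(t(6, 10), G(-13)) = 4740 + (119 + 14**2 + 14*(-5 - 13)) = 4740 + (119 + 196 + 14*(-18)) = 4740 + (119 + 196 - 252) = 4740 + 63 = 4803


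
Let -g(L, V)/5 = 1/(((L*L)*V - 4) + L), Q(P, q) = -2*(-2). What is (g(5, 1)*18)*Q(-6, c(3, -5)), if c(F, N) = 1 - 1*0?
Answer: -180/13 ≈ -13.846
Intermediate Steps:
c(F, N) = 1 (c(F, N) = 1 + 0 = 1)
Q(P, q) = 4
g(L, V) = -5/(-4 + L + V*L**2) (g(L, V) = -5/(((L*L)*V - 4) + L) = -5/((L**2*V - 4) + L) = -5/((V*L**2 - 4) + L) = -5/((-4 + V*L**2) + L) = -5/(-4 + L + V*L**2))
(g(5, 1)*18)*Q(-6, c(3, -5)) = (-5/(-4 + 5 + 1*5**2)*18)*4 = (-5/(-4 + 5 + 1*25)*18)*4 = (-5/(-4 + 5 + 25)*18)*4 = (-5/26*18)*4 = (-5*1/26*18)*4 = -5/26*18*4 = -45/13*4 = -180/13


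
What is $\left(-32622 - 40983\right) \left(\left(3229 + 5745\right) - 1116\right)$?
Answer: $-578388090$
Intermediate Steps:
$\left(-32622 - 40983\right) \left(\left(3229 + 5745\right) - 1116\right) = - 73605 \left(8974 - 1116\right) = \left(-73605\right) 7858 = -578388090$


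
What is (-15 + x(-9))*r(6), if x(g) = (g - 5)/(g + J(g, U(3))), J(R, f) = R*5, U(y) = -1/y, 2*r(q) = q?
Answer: -398/9 ≈ -44.222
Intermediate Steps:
r(q) = q/2
J(R, f) = 5*R
x(g) = (-5 + g)/(6*g) (x(g) = (g - 5)/(g + 5*g) = (-5 + g)/((6*g)) = (-5 + g)*(1/(6*g)) = (-5 + g)/(6*g))
(-15 + x(-9))*r(6) = (-15 + (⅙)*(-5 - 9)/(-9))*((½)*6) = (-15 + (⅙)*(-⅑)*(-14))*3 = (-15 + 7/27)*3 = -398/27*3 = -398/9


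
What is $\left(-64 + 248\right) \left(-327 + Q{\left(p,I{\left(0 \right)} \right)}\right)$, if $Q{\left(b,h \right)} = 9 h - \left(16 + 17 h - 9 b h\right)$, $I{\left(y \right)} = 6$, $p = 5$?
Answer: $-22264$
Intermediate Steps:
$Q{\left(b,h \right)} = -16 - 8 h + 9 b h$ ($Q{\left(b,h \right)} = 9 h - \left(16 + 17 h - 9 b h\right) = -16 - 8 h + 9 b h$)
$\left(-64 + 248\right) \left(-327 + Q{\left(p,I{\left(0 \right)} \right)}\right) = \left(-64 + 248\right) \left(-327 - \left(64 - 270\right)\right) = 184 \left(-327 - -206\right) = 184 \left(-327 + 206\right) = 184 \left(-121\right) = -22264$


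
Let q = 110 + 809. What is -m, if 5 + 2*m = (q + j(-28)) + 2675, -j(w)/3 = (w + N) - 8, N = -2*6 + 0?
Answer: -3733/2 ≈ -1866.5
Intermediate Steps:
N = -12 (N = -12 + 0 = -12)
j(w) = 60 - 3*w (j(w) = -3*((w - 12) - 8) = -3*((-12 + w) - 8) = -3*(-20 + w) = 60 - 3*w)
q = 919
m = 3733/2 (m = -5/2 + ((919 + (60 - 3*(-28))) + 2675)/2 = -5/2 + ((919 + (60 + 84)) + 2675)/2 = -5/2 + ((919 + 144) + 2675)/2 = -5/2 + (1063 + 2675)/2 = -5/2 + (½)*3738 = -5/2 + 1869 = 3733/2 ≈ 1866.5)
-m = -1*3733/2 = -3733/2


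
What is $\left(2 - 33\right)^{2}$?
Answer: $961$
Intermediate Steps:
$\left(2 - 33\right)^{2} = \left(-31\right)^{2} = 961$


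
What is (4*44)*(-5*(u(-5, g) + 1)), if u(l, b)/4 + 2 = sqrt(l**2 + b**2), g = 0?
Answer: -11440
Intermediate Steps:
u(l, b) = -8 + 4*sqrt(b**2 + l**2) (u(l, b) = -8 + 4*sqrt(l**2 + b**2) = -8 + 4*sqrt(b**2 + l**2))
(4*44)*(-5*(u(-5, g) + 1)) = (4*44)*(-5*((-8 + 4*sqrt(0**2 + (-5)**2)) + 1)) = 176*(-5*((-8 + 4*sqrt(0 + 25)) + 1)) = 176*(-5*((-8 + 4*sqrt(25)) + 1)) = 176*(-5*((-8 + 4*5) + 1)) = 176*(-5*((-8 + 20) + 1)) = 176*(-5*(12 + 1)) = 176*(-5*13) = 176*(-65) = -11440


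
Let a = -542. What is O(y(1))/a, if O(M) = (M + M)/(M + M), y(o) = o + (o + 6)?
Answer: -1/542 ≈ -0.0018450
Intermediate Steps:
y(o) = 6 + 2*o (y(o) = o + (6 + o) = 6 + 2*o)
O(M) = 1 (O(M) = (2*M)/((2*M)) = (2*M)*(1/(2*M)) = 1)
O(y(1))/a = 1/(-542) = 1*(-1/542) = -1/542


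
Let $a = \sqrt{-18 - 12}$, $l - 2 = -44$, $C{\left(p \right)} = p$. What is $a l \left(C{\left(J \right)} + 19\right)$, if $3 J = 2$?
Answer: $- 826 i \sqrt{30} \approx - 4524.2 i$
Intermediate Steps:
$J = \frac{2}{3}$ ($J = \frac{1}{3} \cdot 2 = \frac{2}{3} \approx 0.66667$)
$l = -42$ ($l = 2 - 44 = -42$)
$a = i \sqrt{30}$ ($a = \sqrt{-30} = i \sqrt{30} \approx 5.4772 i$)
$a l \left(C{\left(J \right)} + 19\right) = i \sqrt{30} \left(-42\right) \left(\frac{2}{3} + 19\right) = - 42 i \sqrt{30} \cdot \frac{59}{3} = - 826 i \sqrt{30}$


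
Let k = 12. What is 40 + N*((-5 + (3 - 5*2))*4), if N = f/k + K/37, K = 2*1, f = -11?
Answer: 3012/37 ≈ 81.405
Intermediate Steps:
K = 2
N = -383/444 (N = -11/12 + 2/37 = -383/444 ≈ -0.86261)
40 + N*((-5 + (3 - 5*2))*4) = 40 - 383*(-5 + (3 - 5*2))*4/444 = 40 - 383*(-5 + (3 - 10))*4/444 = 40 - 383*(-5 - 7)*4/444 = 40 - (-383)*4/37 = 40 - 383/444*(-48) = 40 + 1532/37 = 3012/37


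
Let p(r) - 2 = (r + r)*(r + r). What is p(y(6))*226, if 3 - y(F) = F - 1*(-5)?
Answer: 58308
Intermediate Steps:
y(F) = -2 - F (y(F) = 3 - (F - 1*(-5)) = 3 - (F + 5) = 3 - (5 + F) = 3 + (-5 - F) = -2 - F)
p(r) = 2 + 4*r² (p(r) = 2 + (r + r)*(r + r) = 2 + (2*r)*(2*r) = 2 + 4*r²)
p(y(6))*226 = (2 + 4*(-2 - 1*6)²)*226 = (2 + 4*(-2 - 6)²)*226 = (2 + 4*(-8)²)*226 = (2 + 4*64)*226 = (2 + 256)*226 = 258*226 = 58308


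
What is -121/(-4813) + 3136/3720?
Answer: 1942961/2238045 ≈ 0.86815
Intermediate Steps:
-121/(-4813) + 3136/3720 = -121*(-1/4813) + 3136*(1/3720) = 121/4813 + 392/465 = 1942961/2238045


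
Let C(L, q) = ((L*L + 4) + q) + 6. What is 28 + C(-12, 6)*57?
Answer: 9148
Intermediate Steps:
C(L, q) = 10 + q + L**2 (C(L, q) = ((L**2 + 4) + q) + 6 = ((4 + L**2) + q) + 6 = (4 + q + L**2) + 6 = 10 + q + L**2)
28 + C(-12, 6)*57 = 28 + (10 + 6 + (-12)**2)*57 = 28 + (10 + 6 + 144)*57 = 28 + 160*57 = 28 + 9120 = 9148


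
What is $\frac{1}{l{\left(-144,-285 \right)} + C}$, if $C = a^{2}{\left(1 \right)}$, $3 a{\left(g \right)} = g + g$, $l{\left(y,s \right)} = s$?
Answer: $- \frac{9}{2561} \approx -0.0035143$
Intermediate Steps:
$a{\left(g \right)} = \frac{2 g}{3}$ ($a{\left(g \right)} = \frac{g + g}{3} = \frac{2 g}{3}$)
$C = \frac{4}{9}$ ($C = \left(\frac{2}{3} \cdot 1\right)^{2} = \left(\frac{2}{3}\right)^{2} = \frac{4}{9} \approx 0.44444$)
$\frac{1}{l{\left(-144,-285 \right)} + C} = \frac{1}{-285 + \frac{4}{9}} = \frac{1}{- \frac{2561}{9}} = - \frac{9}{2561}$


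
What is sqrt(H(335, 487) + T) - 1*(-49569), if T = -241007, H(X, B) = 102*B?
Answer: 49569 + I*sqrt(191333) ≈ 49569.0 + 437.42*I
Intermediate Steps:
sqrt(H(335, 487) + T) - 1*(-49569) = sqrt(102*487 - 241007) - 1*(-49569) = sqrt(49674 - 241007) + 49569 = sqrt(-191333) + 49569 = I*sqrt(191333) + 49569 = 49569 + I*sqrt(191333)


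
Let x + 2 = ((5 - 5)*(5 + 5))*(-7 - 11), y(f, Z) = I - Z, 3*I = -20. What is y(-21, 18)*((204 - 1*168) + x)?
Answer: -2516/3 ≈ -838.67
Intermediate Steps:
I = -20/3 (I = (1/3)*(-20) = -20/3 ≈ -6.6667)
y(f, Z) = -20/3 - Z
x = -2 (x = -2 + ((5 - 5)*(5 + 5))*(-7 - 11) = -2 + (0*10)*(-18) = -2 + 0*(-18) = -2 + 0 = -2)
y(-21, 18)*((204 - 1*168) + x) = (-20/3 - 1*18)*((204 - 1*168) - 2) = (-20/3 - 18)*((204 - 168) - 2) = -74*(36 - 2)/3 = -74/3*34 = -2516/3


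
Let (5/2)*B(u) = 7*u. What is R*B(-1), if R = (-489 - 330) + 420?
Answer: 5586/5 ≈ 1117.2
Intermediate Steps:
B(u) = 14*u/5 (B(u) = 2*(7*u)/5 = 14*u/5)
R = -399 (R = -819 + 420 = -399)
R*B(-1) = -5586*(-1)/5 = -399*(-14/5) = 5586/5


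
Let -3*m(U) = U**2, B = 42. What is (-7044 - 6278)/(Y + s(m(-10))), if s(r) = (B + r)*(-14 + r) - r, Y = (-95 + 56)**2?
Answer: -119898/10297 ≈ -11.644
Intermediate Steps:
m(U) = -U**2/3
Y = 1521 (Y = (-39)**2 = 1521)
s(r) = -r + (-14 + r)*(42 + r) (s(r) = (42 + r)*(-14 + r) - r = (-14 + r)*(42 + r) - r = -r + (-14 + r)*(42 + r))
(-7044 - 6278)/(Y + s(m(-10))) = (-7044 - 6278)/(1521 + (-588 + (-1/3*(-10)**2)**2 + 27*(-1/3*(-10)**2))) = -13322/(1521 + (-588 + (-1/3*100)**2 + 27*(-1/3*100))) = -13322/(1521 + (-588 + (-100/3)**2 + 27*(-100/3))) = -13322/(1521 + (-588 + 10000/9 - 900)) = -13322/(1521 - 3392/9) = -13322/10297/9 = -13322*9/10297 = -119898/10297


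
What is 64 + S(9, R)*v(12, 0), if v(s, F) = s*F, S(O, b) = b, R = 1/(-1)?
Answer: 64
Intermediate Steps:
R = -1
v(s, F) = F*s
64 + S(9, R)*v(12, 0) = 64 - 0*12 = 64 - 1*0 = 64 + 0 = 64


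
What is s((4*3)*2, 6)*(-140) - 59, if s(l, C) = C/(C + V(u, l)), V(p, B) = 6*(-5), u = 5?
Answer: -24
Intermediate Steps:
V(p, B) = -30
s(l, C) = C/(-30 + C) (s(l, C) = C/(C - 30) = C/(-30 + C))
s((4*3)*2, 6)*(-140) - 59 = (6/(-30 + 6))*(-140) - 59 = (6/(-24))*(-140) - 59 = (6*(-1/24))*(-140) - 59 = -¼*(-140) - 59 = 35 - 59 = -24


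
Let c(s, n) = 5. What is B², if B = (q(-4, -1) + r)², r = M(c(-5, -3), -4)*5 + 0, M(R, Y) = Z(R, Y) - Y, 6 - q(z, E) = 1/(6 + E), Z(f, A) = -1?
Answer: 116985856/625 ≈ 1.8718e+5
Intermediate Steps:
q(z, E) = 6 - 1/(6 + E)
M(R, Y) = -1 - Y
r = 15 (r = (-1 - 1*(-4))*5 + 0 = (-1 + 4)*5 + 0 = 3*5 + 0 = 15 + 0 = 15)
B = 10816/25 (B = ((35 + 6*(-1))/(6 - 1) + 15)² = ((35 - 6)/5 + 15)² = ((⅕)*29 + 15)² = (29/5 + 15)² = (104/5)² = 10816/25 ≈ 432.64)
B² = (10816/25)² = 116985856/625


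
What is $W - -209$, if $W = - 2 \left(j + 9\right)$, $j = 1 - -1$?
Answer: $187$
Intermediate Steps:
$j = 2$ ($j = 1 + 1 = 2$)
$W = -22$ ($W = - 2 \left(2 + 9\right) = \left(-2\right) 11 = -22$)
$W - -209 = -22 - -209 = -22 + 209 = 187$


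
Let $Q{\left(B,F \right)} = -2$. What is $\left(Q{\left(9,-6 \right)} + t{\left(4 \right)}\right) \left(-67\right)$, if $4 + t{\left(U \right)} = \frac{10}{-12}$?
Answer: $\frac{2747}{6} \approx 457.83$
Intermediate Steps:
$t{\left(U \right)} = - \frac{29}{6}$ ($t{\left(U \right)} = -4 + \frac{10}{-12} = -4 + 10 \left(- \frac{1}{12}\right) = -4 - \frac{5}{6} = - \frac{29}{6}$)
$\left(Q{\left(9,-6 \right)} + t{\left(4 \right)}\right) \left(-67\right) = \left(-2 - \frac{29}{6}\right) \left(-67\right) = \left(- \frac{41}{6}\right) \left(-67\right) = \frac{2747}{6}$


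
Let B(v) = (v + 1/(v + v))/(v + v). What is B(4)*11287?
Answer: 372471/64 ≈ 5819.9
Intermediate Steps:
B(v) = (v + 1/(2*v))/(2*v) (B(v) = (v + 1/(2*v))/((2*v)) = (v + 1/(2*v))*(1/(2*v)) = (v + 1/(2*v))/(2*v))
B(4)*11287 = (1/2 + (1/4)/4**2)*11287 = (1/2 + (1/4)*(1/16))*11287 = (1/2 + 1/64)*11287 = (33/64)*11287 = 372471/64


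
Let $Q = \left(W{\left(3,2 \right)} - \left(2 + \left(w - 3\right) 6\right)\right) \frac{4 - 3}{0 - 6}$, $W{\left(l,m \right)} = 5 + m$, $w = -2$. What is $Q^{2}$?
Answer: $\frac{1225}{36} \approx 34.028$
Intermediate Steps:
$Q = - \frac{35}{6}$ ($Q = \left(\left(5 + 2\right) - \left(2 + \left(-2 - 3\right) 6\right)\right) \frac{4 - 3}{0 - 6} = \left(7 - \left(2 - 30\right)\right) 1 \frac{1}{-6} = \left(7 - -28\right) 1 \left(- \frac{1}{6}\right) = \left(7 + \left(-2 + 30\right)\right) \left(- \frac{1}{6}\right) = \left(7 + 28\right) \left(- \frac{1}{6}\right) = 35 \left(- \frac{1}{6}\right) = - \frac{35}{6} \approx -5.8333$)
$Q^{2} = \left(- \frac{35}{6}\right)^{2} = \frac{1225}{36}$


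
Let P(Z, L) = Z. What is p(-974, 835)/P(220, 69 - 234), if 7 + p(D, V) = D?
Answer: -981/220 ≈ -4.4591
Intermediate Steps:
p(D, V) = -7 + D
p(-974, 835)/P(220, 69 - 234) = (-7 - 974)/220 = -981*1/220 = -981/220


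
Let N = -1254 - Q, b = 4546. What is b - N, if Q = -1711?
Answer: 4089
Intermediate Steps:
N = 457 (N = -1254 - 1*(-1711) = -1254 + 1711 = 457)
b - N = 4546 - 1*457 = 4546 - 457 = 4089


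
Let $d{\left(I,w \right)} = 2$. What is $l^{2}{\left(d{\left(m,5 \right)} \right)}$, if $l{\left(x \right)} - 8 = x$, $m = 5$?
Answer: $100$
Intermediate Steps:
$l{\left(x \right)} = 8 + x$
$l^{2}{\left(d{\left(m,5 \right)} \right)} = \left(8 + 2\right)^{2} = 10^{2} = 100$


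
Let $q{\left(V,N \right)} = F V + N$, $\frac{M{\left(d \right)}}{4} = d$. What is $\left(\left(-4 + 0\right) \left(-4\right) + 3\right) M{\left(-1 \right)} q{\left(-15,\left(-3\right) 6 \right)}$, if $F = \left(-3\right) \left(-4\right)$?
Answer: $15048$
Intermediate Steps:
$M{\left(d \right)} = 4 d$
$F = 12$
$q{\left(V,N \right)} = N + 12 V$ ($q{\left(V,N \right)} = 12 V + N = N + 12 V$)
$\left(\left(-4 + 0\right) \left(-4\right) + 3\right) M{\left(-1 \right)} q{\left(-15,\left(-3\right) 6 \right)} = \left(\left(-4 + 0\right) \left(-4\right) + 3\right) 4 \left(-1\right) \left(\left(-3\right) 6 + 12 \left(-15\right)\right) = \left(\left(-4\right) \left(-4\right) + 3\right) \left(-4\right) \left(-18 - 180\right) = \left(16 + 3\right) \left(-4\right) \left(-198\right) = 19 \left(-4\right) \left(-198\right) = \left(-76\right) \left(-198\right) = 15048$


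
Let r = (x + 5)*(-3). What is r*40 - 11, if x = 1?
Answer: -731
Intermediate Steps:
r = -18 (r = (1 + 5)*(-3) = 6*(-3) = -18)
r*40 - 11 = -18*40 - 11 = -720 - 11 = -731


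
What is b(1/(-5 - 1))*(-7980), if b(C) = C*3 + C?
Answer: 5320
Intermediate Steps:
b(C) = 4*C (b(C) = 3*C + C = 4*C)
b(1/(-5 - 1))*(-7980) = (4/(-5 - 1))*(-7980) = (4/(-6))*(-7980) = (4*(-⅙))*(-7980) = -⅔*(-7980) = 5320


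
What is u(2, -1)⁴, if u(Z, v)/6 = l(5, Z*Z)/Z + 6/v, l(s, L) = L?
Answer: 331776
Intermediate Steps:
u(Z, v) = 6*Z + 36/v (u(Z, v) = 6*((Z*Z)/Z + 6/v) = 6*(Z²/Z + 6/v) = 6*(Z + 6/v) = 6*Z + 36/v)
u(2, -1)⁴ = (6*2 + 36/(-1))⁴ = (12 + 36*(-1))⁴ = (12 - 36)⁴ = (-24)⁴ = 331776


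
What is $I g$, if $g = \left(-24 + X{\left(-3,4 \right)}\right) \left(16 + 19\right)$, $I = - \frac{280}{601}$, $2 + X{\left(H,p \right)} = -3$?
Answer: $\frac{284200}{601} \approx 472.88$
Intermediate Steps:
$X{\left(H,p \right)} = -5$ ($X{\left(H,p \right)} = -2 - 3 = -5$)
$I = - \frac{280}{601}$ ($I = \left(-280\right) \frac{1}{601} = - \frac{280}{601} \approx -0.46589$)
$g = -1015$ ($g = \left(-24 - 5\right) \left(16 + 19\right) = \left(-29\right) 35 = -1015$)
$I g = \left(- \frac{280}{601}\right) \left(-1015\right) = \frac{284200}{601}$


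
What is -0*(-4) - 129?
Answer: -129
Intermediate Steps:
-0*(-4) - 129 = -66*0 - 129 = 0 - 129 = -129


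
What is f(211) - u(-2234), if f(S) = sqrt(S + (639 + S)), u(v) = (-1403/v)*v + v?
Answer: 3637 + sqrt(1061) ≈ 3669.6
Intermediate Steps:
u(v) = -1403 + v
f(S) = sqrt(639 + 2*S)
f(211) - u(-2234) = sqrt(639 + 2*211) - (-1403 - 2234) = sqrt(639 + 422) - 1*(-3637) = sqrt(1061) + 3637 = 3637 + sqrt(1061)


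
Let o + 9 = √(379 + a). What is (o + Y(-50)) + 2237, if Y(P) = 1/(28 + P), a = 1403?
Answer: 49015/22 + 9*√22 ≈ 2270.2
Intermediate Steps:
o = -9 + 9*√22 (o = -9 + √(379 + 1403) = -9 + √1782 = -9 + 9*√22 ≈ 33.214)
(o + Y(-50)) + 2237 = ((-9 + 9*√22) + 1/(28 - 50)) + 2237 = ((-9 + 9*√22) + 1/(-22)) + 2237 = ((-9 + 9*√22) - 1/22) + 2237 = (-199/22 + 9*√22) + 2237 = 49015/22 + 9*√22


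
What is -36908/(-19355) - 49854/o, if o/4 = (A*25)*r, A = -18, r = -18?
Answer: 7696501/20903400 ≈ 0.36819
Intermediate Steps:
o = 32400 (o = 4*(-18*25*(-18)) = 4*(-450*(-18)) = 4*8100 = 32400)
-36908/(-19355) - 49854/o = -36908/(-19355) - 49854/32400 = -36908*(-1/19355) - 49854*1/32400 = 36908/19355 - 8309/5400 = 7696501/20903400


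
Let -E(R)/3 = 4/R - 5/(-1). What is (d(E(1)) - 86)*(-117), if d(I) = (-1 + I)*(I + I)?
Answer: -166842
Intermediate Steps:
E(R) = -15 - 12/R (E(R) = -3*(4/R - 5/(-1)) = -3*(4/R - 5*(-1)) = -3*(4/R + 5) = -3*(5 + 4/R) = -15 - 12/R)
d(I) = 2*I*(-1 + I) (d(I) = (-1 + I)*(2*I) = 2*I*(-1 + I))
(d(E(1)) - 86)*(-117) = (2*(-15 - 12/1)*(-1 + (-15 - 12/1)) - 86)*(-117) = (2*(-15 - 12*1)*(-1 + (-15 - 12*1)) - 86)*(-117) = (2*(-15 - 12)*(-1 + (-15 - 12)) - 86)*(-117) = (2*(-27)*(-1 - 27) - 86)*(-117) = (2*(-27)*(-28) - 86)*(-117) = (1512 - 86)*(-117) = 1426*(-117) = -166842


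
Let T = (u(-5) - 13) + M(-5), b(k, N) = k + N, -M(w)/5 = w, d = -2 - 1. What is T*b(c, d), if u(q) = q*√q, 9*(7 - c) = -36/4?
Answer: 60 - 25*I*√5 ≈ 60.0 - 55.902*I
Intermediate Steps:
d = -3
M(w) = -5*w
c = 8 (c = 7 - (-4)/4 = 7 - ⅑*(-9) = 7 + 1 = 8)
b(k, N) = N + k
u(q) = q^(3/2)
T = 12 - 5*I*√5 (T = ((-5)^(3/2) - 13) - 5*(-5) = (-5*I*√5 - 13) + 25 = (-13 - 5*I*√5) + 25 = 12 - 5*I*√5 ≈ 12.0 - 11.18*I)
T*b(c, d) = (12 - 5*I*√5)*(-3 + 8) = (12 - 5*I*√5)*5 = 60 - 25*I*√5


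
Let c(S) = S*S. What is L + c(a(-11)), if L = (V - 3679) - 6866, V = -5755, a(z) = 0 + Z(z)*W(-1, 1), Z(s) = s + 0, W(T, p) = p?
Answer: -16179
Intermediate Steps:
Z(s) = s
a(z) = z (a(z) = 0 + z*1 = 0 + z = z)
L = -16300 (L = (-5755 - 3679) - 6866 = -9434 - 6866 = -16300)
c(S) = S²
L + c(a(-11)) = -16300 + (-11)² = -16300 + 121 = -16179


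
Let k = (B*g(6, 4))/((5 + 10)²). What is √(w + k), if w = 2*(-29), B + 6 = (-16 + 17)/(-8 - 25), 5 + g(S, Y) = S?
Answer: I*√14218017/495 ≈ 7.6175*I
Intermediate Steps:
g(S, Y) = -5 + S
B = -199/33 (B = -6 + (-16 + 17)/(-8 - 25) = -6 + 1/(-33) = -6 + 1*(-1/33) = -6 - 1/33 = -199/33 ≈ -6.0303)
w = -58
k = -199/7425 (k = (-199*(-5 + 6)/33)/((5 + 10)²) = (-199/33*1)/(15²) = -199/33/225 = -199/33*1/225 = -199/7425 ≈ -0.026801)
√(w + k) = √(-58 - 199/7425) = √(-430849/7425) = I*√14218017/495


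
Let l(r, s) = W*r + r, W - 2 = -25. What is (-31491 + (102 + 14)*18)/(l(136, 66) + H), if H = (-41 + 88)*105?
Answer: -29403/1943 ≈ -15.133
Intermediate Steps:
W = -23 (W = 2 - 25 = -23)
l(r, s) = -22*r (l(r, s) = -23*r + r = -22*r)
H = 4935 (H = 47*105 = 4935)
(-31491 + (102 + 14)*18)/(l(136, 66) + H) = (-31491 + (102 + 14)*18)/(-22*136 + 4935) = (-31491 + 116*18)/(-2992 + 4935) = (-31491 + 2088)/1943 = -29403*1/1943 = -29403/1943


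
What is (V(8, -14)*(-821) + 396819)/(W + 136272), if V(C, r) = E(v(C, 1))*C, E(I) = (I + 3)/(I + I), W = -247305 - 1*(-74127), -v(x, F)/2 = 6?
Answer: -65726/6151 ≈ -10.685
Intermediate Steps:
v(x, F) = -12 (v(x, F) = -2*6 = -12)
W = -173178 (W = -247305 + 74127 = -173178)
E(I) = (3 + I)/(2*I) (E(I) = (3 + I)/((2*I)) = (3 + I)*(1/(2*I)) = (3 + I)/(2*I))
V(C, r) = 3*C/8 (V(C, r) = ((½)*(3 - 12)/(-12))*C = ((½)*(-1/12)*(-9))*C = 3*C/8)
(V(8, -14)*(-821) + 396819)/(W + 136272) = (((3/8)*8)*(-821) + 396819)/(-173178 + 136272) = (3*(-821) + 396819)/(-36906) = (-2463 + 396819)*(-1/36906) = 394356*(-1/36906) = -65726/6151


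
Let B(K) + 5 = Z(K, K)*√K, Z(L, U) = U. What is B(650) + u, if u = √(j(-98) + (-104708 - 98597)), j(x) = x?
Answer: -5 + 3250*√26 + I*√203403 ≈ 16567.0 + 451.0*I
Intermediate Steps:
B(K) = -5 + K^(3/2) (B(K) = -5 + K*√K = -5 + K^(3/2))
u = I*√203403 (u = √(-98 + (-104708 - 98597)) = √(-98 - 203305) = √(-203403) = I*√203403 ≈ 451.0*I)
B(650) + u = (-5 + 650^(3/2)) + I*√203403 = (-5 + 3250*√26) + I*√203403 = -5 + 3250*√26 + I*√203403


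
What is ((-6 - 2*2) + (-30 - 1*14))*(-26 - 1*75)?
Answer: 5454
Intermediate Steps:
((-6 - 2*2) + (-30 - 1*14))*(-26 - 1*75) = ((-6 - 4) + (-30 - 14))*(-26 - 75) = (-10 - 44)*(-101) = -54*(-101) = 5454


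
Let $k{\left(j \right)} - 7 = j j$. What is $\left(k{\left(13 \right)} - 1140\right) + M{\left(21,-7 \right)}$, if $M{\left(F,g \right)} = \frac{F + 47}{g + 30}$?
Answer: $- \frac{22104}{23} \approx -961.04$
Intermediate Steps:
$k{\left(j \right)} = 7 + j^{2}$ ($k{\left(j \right)} = 7 + j j = 7 + j^{2}$)
$M{\left(F,g \right)} = \frac{47 + F}{30 + g}$
$\left(k{\left(13 \right)} - 1140\right) + M{\left(21,-7 \right)} = \left(\left(7 + 13^{2}\right) - 1140\right) + \frac{47 + 21}{30 - 7} = \left(\left(7 + 169\right) - 1140\right) + \frac{1}{23} \cdot 68 = \left(176 - 1140\right) + \frac{1}{23} \cdot 68 = -964 + \frac{68}{23} = - \frac{22104}{23}$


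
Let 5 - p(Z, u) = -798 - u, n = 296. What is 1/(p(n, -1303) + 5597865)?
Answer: 1/5597365 ≈ 1.7866e-7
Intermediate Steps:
p(Z, u) = 803 + u (p(Z, u) = 5 - (-798 - u) = 5 + (798 + u) = 803 + u)
1/(p(n, -1303) + 5597865) = 1/((803 - 1303) + 5597865) = 1/(-500 + 5597865) = 1/5597365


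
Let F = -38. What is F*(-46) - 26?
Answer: 1722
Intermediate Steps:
F*(-46) - 26 = -38*(-46) - 26 = 1748 - 26 = 1722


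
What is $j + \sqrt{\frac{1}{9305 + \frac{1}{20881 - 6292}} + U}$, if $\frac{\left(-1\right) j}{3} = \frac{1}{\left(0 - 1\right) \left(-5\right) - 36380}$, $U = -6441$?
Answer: $\frac{1}{12125} + \frac{i \sqrt{118696278265270757862}}{135750646} \approx 8.2474 \cdot 10^{-5} + 80.256 i$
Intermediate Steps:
$j = \frac{1}{12125}$ ($j = - \frac{3}{\left(0 - 1\right) \left(-5\right) - 36380} = - \frac{3}{\left(-1\right) \left(-5\right) - 36380} = - \frac{3}{5 - 36380} = - \frac{3}{-36375} = \left(-3\right) \left(- \frac{1}{36375}\right) = \frac{1}{12125} \approx 8.2474 \cdot 10^{-5}$)
$j + \sqrt{\frac{1}{9305 + \frac{1}{20881 - 6292}} + U} = \frac{1}{12125} + \sqrt{\frac{1}{9305 + \frac{1}{20881 - 6292}} - 6441} = \frac{1}{12125} + \sqrt{\frac{1}{9305 + \frac{1}{14589}} - 6441} = \frac{1}{12125} + \sqrt{\frac{1}{\frac{135750646}{14589}} - 6441} = \frac{1}{12125} + \sqrt{\frac{14589}{135750646} - 6441} = \frac{1}{12125} + \sqrt{- \frac{874369896297}{135750646}} = \frac{1}{12125} + \frac{i \sqrt{118696278265270757862}}{135750646}$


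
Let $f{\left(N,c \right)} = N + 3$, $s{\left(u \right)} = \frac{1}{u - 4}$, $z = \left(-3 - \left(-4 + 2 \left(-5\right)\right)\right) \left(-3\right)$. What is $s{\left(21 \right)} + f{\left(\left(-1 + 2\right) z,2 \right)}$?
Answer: $- \frac{509}{17} \approx -29.941$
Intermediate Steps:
$z = -33$ ($z = \left(-3 + \left(4 - -10\right)\right) \left(-3\right) = \left(-3 + \left(4 + 10\right)\right) \left(-3\right) = \left(-3 + 14\right) \left(-3\right) = 11 \left(-3\right) = -33$)
$s{\left(u \right)} = \frac{1}{-4 + u}$
$f{\left(N,c \right)} = 3 + N$
$s{\left(21 \right)} + f{\left(\left(-1 + 2\right) z,2 \right)} = \frac{1}{-4 + 21} + \left(3 + \left(-1 + 2\right) \left(-33\right)\right) = \frac{1}{17} + \left(3 + 1 \left(-33\right)\right) = \frac{1}{17} + \left(3 - 33\right) = \frac{1}{17} - 30 = - \frac{509}{17}$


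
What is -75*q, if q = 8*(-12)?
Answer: 7200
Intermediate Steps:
q = -96
-75*q = -75*(-96) = 7200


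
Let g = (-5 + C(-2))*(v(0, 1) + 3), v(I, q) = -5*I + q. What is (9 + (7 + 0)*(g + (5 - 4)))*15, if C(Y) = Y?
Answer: -2700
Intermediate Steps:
v(I, q) = q - 5*I
g = -28 (g = (-5 - 2)*((1 - 5*0) + 3) = -7*((1 + 0) + 3) = -7*(1 + 3) = -7*4 = -28)
(9 + (7 + 0)*(g + (5 - 4)))*15 = (9 + (7 + 0)*(-28 + (5 - 4)))*15 = (9 + 7*(-28 + 1))*15 = (9 + 7*(-27))*15 = (9 - 189)*15 = -180*15 = -2700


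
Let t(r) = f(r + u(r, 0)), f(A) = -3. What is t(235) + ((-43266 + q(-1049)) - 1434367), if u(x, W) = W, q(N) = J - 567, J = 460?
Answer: -1477743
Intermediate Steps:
q(N) = -107 (q(N) = 460 - 567 = -107)
t(r) = -3
t(235) + ((-43266 + q(-1049)) - 1434367) = -3 + ((-43266 - 107) - 1434367) = -3 + (-43373 - 1434367) = -3 - 1477740 = -1477743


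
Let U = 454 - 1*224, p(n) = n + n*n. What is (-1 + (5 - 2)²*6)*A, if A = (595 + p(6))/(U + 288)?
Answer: 4823/74 ≈ 65.176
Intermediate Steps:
p(n) = n + n²
U = 230 (U = 454 - 224 = 230)
A = 91/74 (A = (595 + 6*(1 + 6))/(230 + 288) = (595 + 6*7)/518 = (595 + 42)*(1/518) = 637*(1/518) = 91/74 ≈ 1.2297)
(-1 + (5 - 2)²*6)*A = (-1 + (5 - 2)²*6)*(91/74) = (-1 + 3²*6)*(91/74) = (-1 + 9*6)*(91/74) = (-1 + 54)*(91/74) = 53*(91/74) = 4823/74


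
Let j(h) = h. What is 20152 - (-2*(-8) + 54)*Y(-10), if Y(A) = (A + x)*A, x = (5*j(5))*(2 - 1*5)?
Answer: -39348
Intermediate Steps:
x = -75 (x = (5*5)*(2 - 1*5) = 25*(2 - 5) = 25*(-3) = -75)
Y(A) = A*(-75 + A) (Y(A) = (A - 75)*A = (-75 + A)*A = A*(-75 + A))
20152 - (-2*(-8) + 54)*Y(-10) = 20152 - (-2*(-8) + 54)*(-10*(-75 - 10)) = 20152 - (16 + 54)*(-10*(-85)) = 20152 - 70*850 = 20152 - 1*59500 = 20152 - 59500 = -39348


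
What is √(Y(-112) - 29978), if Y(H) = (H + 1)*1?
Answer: I*√30089 ≈ 173.46*I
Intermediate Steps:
Y(H) = 1 + H (Y(H) = (1 + H)*1 = 1 + H)
√(Y(-112) - 29978) = √((1 - 112) - 29978) = √(-111 - 29978) = √(-30089) = I*√30089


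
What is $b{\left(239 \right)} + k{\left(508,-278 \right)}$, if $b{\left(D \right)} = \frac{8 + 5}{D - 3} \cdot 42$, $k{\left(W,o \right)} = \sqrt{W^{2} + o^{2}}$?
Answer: $\frac{273}{118} + 2 \sqrt{83837} \approx 581.41$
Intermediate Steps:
$b{\left(D \right)} = \frac{546}{-3 + D}$ ($b{\left(D \right)} = \frac{13}{-3 + D} 42 = \frac{546}{-3 + D}$)
$b{\left(239 \right)} + k{\left(508,-278 \right)} = \frac{546}{-3 + 239} + \sqrt{508^{2} + \left(-278\right)^{2}} = \frac{546}{236} + \sqrt{258064 + 77284} = 546 \cdot \frac{1}{236} + \sqrt{335348} = \frac{273}{118} + 2 \sqrt{83837}$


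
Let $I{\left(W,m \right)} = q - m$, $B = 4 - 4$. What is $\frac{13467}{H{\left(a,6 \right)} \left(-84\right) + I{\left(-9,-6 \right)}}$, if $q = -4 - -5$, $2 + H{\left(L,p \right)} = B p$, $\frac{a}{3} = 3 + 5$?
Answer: $\frac{13467}{175} \approx 76.954$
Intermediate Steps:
$B = 0$
$a = 24$ ($a = 3 \left(3 + 5\right) = 3 \cdot 8 = 24$)
$H{\left(L,p \right)} = -2$ ($H{\left(L,p \right)} = -2 + 0 p = -2 + 0 = -2$)
$q = 1$ ($q = -4 + 5 = 1$)
$I{\left(W,m \right)} = 1 - m$
$\frac{13467}{H{\left(a,6 \right)} \left(-84\right) + I{\left(-9,-6 \right)}} = \frac{13467}{\left(-2\right) \left(-84\right) + \left(1 - -6\right)} = \frac{13467}{168 + \left(1 + 6\right)} = \frac{13467}{168 + 7} = \frac{13467}{175}$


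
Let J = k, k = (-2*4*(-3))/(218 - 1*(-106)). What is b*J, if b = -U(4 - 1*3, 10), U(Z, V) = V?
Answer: -20/27 ≈ -0.74074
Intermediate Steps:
b = -10 (b = -1*10 = -10)
k = 2/27 (k = (-8*(-3))/(218 + 106) = 24/324 = 24*(1/324) = 2/27 ≈ 0.074074)
J = 2/27 ≈ 0.074074
b*J = -10*2/27 = -20/27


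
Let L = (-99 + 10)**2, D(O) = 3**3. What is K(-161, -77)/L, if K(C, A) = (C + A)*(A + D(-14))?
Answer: 11900/7921 ≈ 1.5023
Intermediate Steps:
D(O) = 27
K(C, A) = (27 + A)*(A + C) (K(C, A) = (C + A)*(A + 27) = (A + C)*(27 + A) = (27 + A)*(A + C))
L = 7921 (L = (-89)**2 = 7921)
K(-161, -77)/L = ((-77)**2 + 27*(-77) + 27*(-161) - 77*(-161))/7921 = (5929 - 2079 - 4347 + 12397)*(1/7921) = 11900*(1/7921) = 11900/7921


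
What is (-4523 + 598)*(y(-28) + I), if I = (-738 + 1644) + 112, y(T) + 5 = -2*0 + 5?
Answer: -3995650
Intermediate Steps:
y(T) = 0 (y(T) = -5 + (-2*0 + 5) = -5 + (0 + 5) = -5 + 5 = 0)
I = 1018 (I = 906 + 112 = 1018)
(-4523 + 598)*(y(-28) + I) = (-4523 + 598)*(0 + 1018) = -3925*1018 = -3995650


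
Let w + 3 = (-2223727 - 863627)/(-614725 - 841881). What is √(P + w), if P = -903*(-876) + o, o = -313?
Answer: √419414742298684139/728303 ≈ 889.22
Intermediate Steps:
w = -641232/728303 (w = -3 + (-2223727 - 863627)/(-614725 - 841881) = -3 - 3087354/(-1456606) = -3 - 3087354*(-1/1456606) = -3 + 1543677/728303 = -641232/728303 ≈ -0.88045)
P = 790715 (P = -903*(-876) - 313 = 791028 - 313 = 790715)
√(P + w) = √(790715 - 641232/728303) = √(575879465413/728303) = √419414742298684139/728303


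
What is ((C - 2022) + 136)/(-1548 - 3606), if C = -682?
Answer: 428/859 ≈ 0.49825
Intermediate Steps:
((C - 2022) + 136)/(-1548 - 3606) = ((-682 - 2022) + 136)/(-1548 - 3606) = (-2704 + 136)/(-5154) = -2568*(-1/5154) = 428/859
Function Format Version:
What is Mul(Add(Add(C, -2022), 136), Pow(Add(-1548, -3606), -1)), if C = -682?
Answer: Rational(428, 859) ≈ 0.49825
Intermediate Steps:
Mul(Add(Add(C, -2022), 136), Pow(Add(-1548, -3606), -1)) = Mul(Add(Add(-682, -2022), 136), Pow(Add(-1548, -3606), -1)) = Mul(Add(-2704, 136), Pow(-5154, -1)) = Mul(-2568, Rational(-1, 5154)) = Rational(428, 859)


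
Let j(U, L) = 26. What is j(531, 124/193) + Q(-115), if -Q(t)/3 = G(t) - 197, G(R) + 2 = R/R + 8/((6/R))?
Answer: 1080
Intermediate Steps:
G(R) = -1 + 4*R/3 (G(R) = -2 + (R/R + 8/((6/R))) = -2 + (1 + 8*(R/6)) = -2 + (1 + 4*R/3) = -1 + 4*R/3)
Q(t) = 594 - 4*t (Q(t) = -3*((-1 + 4*t/3) - 197) = -3*(-198 + 4*t/3) = 594 - 4*t)
j(531, 124/193) + Q(-115) = 26 + (594 - 4*(-115)) = 26 + (594 + 460) = 26 + 1054 = 1080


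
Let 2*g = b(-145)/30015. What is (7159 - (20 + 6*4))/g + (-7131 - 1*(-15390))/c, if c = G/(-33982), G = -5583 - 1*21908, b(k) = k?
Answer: -80697107172/27491 ≈ -2.9354e+6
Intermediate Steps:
G = -27491 (G = -5583 - 21908 = -27491)
g = -1/414 (g = (-145/30015)/2 = (-145*1/30015)/2 = (½)*(-1/207) = -1/414 ≈ -0.0024155)
c = 27491/33982 (c = -27491/(-33982) = -27491*(-1/33982) = 27491/33982 ≈ 0.80899)
(7159 - (20 + 6*4))/g + (-7131 - 1*(-15390))/c = (7159 - (20 + 6*4))/(-1/414) + (-7131 - 1*(-15390))/(27491/33982) = (7159 - (20 + 24))*(-414) + (-7131 + 15390)*(33982/27491) = (7159 - 1*44)*(-414) + 8259*(33982/27491) = (7159 - 44)*(-414) + 280657338/27491 = 7115*(-414) + 280657338/27491 = -2945610 + 280657338/27491 = -80697107172/27491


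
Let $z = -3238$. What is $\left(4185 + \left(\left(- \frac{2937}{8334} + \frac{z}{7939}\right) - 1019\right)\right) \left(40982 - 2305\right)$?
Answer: $\frac{2699960632806779}{22054542} \approx 1.2242 \cdot 10^{8}$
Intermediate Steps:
$\left(4185 + \left(\left(- \frac{2937}{8334} + \frac{z}{7939}\right) - 1019\right)\right) \left(40982 - 2305\right) = \left(4185 - \frac{22490345743}{22054542}\right) \left(40982 - 2305\right) = \left(4185 - \frac{22490345743}{22054542}\right) 38677 = \frac{69807912527}{22054542} \cdot 38677 = \frac{2699960632806779}{22054542}$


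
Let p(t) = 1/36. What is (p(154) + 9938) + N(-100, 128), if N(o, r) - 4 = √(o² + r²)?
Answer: 357913/36 + 4*√1649 ≈ 10104.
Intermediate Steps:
p(t) = 1/36
N(o, r) = 4 + √(o² + r²)
(p(154) + 9938) + N(-100, 128) = (1/36 + 9938) + (4 + √((-100)² + 128²)) = 357769/36 + (4 + √(10000 + 16384)) = 357769/36 + (4 + √26384) = 357769/36 + (4 + 4*√1649) = 357913/36 + 4*√1649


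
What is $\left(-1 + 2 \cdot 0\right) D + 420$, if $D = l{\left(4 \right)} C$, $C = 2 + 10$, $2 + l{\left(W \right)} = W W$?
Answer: $252$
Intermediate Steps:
$l{\left(W \right)} = -2 + W^{2}$ ($l{\left(W \right)} = -2 + W W = -2 + W^{2}$)
$C = 12$
$D = 168$ ($D = \left(-2 + 4^{2}\right) 12 = \left(-2 + 16\right) 12 = 14 \cdot 12 = 168$)
$\left(-1 + 2 \cdot 0\right) D + 420 = \left(-1 + 2 \cdot 0\right) 168 + 420 = \left(-1 + 0\right) 168 + 420 = \left(-1\right) 168 + 420 = -168 + 420 = 252$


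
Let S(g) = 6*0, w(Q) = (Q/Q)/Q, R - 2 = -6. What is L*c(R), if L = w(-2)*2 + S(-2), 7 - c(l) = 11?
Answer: 4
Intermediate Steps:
R = -4 (R = 2 - 6 = -4)
w(Q) = 1/Q
S(g) = 0
c(l) = -4 (c(l) = 7 - 1*11 = 7 - 11 = -4)
L = -1 (L = 2/(-2) + 0 = -½*2 + 0 = -1 + 0 = -1)
L*c(R) = -1*(-4) = 4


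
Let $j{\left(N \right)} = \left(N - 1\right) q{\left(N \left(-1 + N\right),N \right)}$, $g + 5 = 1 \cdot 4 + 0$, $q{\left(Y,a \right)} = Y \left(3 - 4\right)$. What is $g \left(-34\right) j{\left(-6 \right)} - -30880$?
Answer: $40876$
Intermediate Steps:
$q{\left(Y,a \right)} = - Y$ ($q{\left(Y,a \right)} = Y \left(-1\right) = - Y$)
$g = -1$ ($g = -5 + \left(1 \cdot 4 + 0\right) = -5 + \left(4 + 0\right) = -5 + 4 = -1$)
$j{\left(N \right)} = - N \left(-1 + N\right)^{2}$ ($j{\left(N \right)} = \left(N - 1\right) \left(- N \left(-1 + N\right)\right) = \left(-1 + N\right) \left(- N \left(-1 + N\right)\right) = - N \left(-1 + N\right)^{2}$)
$g \left(-34\right) j{\left(-6 \right)} - -30880 = \left(-1\right) \left(-34\right) \left(\left(-1\right) \left(-6\right) \left(-1 - 6\right)^{2}\right) - -30880 = 34 \left(\left(-1\right) \left(-6\right) \left(-7\right)^{2}\right) + 30880 = 34 \left(\left(-1\right) \left(-6\right) 49\right) + 30880 = 34 \cdot 294 + 30880 = 9996 + 30880 = 40876$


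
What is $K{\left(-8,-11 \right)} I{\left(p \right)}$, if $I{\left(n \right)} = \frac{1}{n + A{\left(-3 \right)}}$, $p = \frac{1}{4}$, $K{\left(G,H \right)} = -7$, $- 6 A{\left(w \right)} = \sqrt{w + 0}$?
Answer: $-12 - 8 i \sqrt{3} \approx -12.0 - 13.856 i$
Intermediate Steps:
$A{\left(w \right)} = - \frac{\sqrt{w}}{6}$ ($A{\left(w \right)} = - \frac{\sqrt{w + 0}}{6} = - \frac{\sqrt{w}}{6}$)
$p = \frac{1}{4} \approx 0.25$
$I{\left(n \right)} = \frac{1}{n - \frac{i \sqrt{3}}{6}}$ ($I{\left(n \right)} = \frac{1}{n - \frac{\sqrt{-3}}{6}} = \frac{1}{n - \frac{i \sqrt{3}}{6}}$)
$K{\left(-8,-11 \right)} I{\left(p \right)} = - 7 \frac{6}{6 \cdot \frac{1}{4} - i \sqrt{3}} = - 7 \frac{6}{\frac{3}{2} - i \sqrt{3}} = - \frac{42}{\frac{3}{2} - i \sqrt{3}}$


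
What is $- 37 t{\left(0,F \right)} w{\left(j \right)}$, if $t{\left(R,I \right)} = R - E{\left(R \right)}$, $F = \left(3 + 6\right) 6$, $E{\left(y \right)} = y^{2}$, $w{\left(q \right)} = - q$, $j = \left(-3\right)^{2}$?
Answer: $0$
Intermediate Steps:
$j = 9$
$F = 54$ ($F = 9 \cdot 6 = 54$)
$t{\left(R,I \right)} = R - R^{2}$
$- 37 t{\left(0,F \right)} w{\left(j \right)} = - 37 \cdot 0 \left(1 - 0\right) \left(\left(-1\right) 9\right) = - 37 \cdot 0 \left(1 + 0\right) \left(-9\right) = - 37 \cdot 0 \cdot 1 \left(-9\right) = \left(-37\right) 0 \left(-9\right) = 0 \left(-9\right) = 0$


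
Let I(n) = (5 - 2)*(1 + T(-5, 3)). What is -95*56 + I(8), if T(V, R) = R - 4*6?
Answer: -5380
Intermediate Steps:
T(V, R) = -24 + R (T(V, R) = R - 24 = -24 + R)
I(n) = -60 (I(n) = (5 - 2)*(1 + (-24 + 3)) = 3*(1 - 21) = 3*(-20) = -60)
-95*56 + I(8) = -95*56 - 60 = -5320 - 60 = -5380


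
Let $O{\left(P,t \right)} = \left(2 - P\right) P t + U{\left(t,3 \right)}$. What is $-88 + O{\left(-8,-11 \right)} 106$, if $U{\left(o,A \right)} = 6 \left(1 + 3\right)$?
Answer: $95736$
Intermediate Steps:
$U{\left(o,A \right)} = 24$ ($U{\left(o,A \right)} = 6 \cdot 4 = 24$)
$O{\left(P,t \right)} = 24 + P t \left(2 - P\right)$ ($O{\left(P,t \right)} = \left(2 - P\right) P t + 24 = P \left(2 - P\right) t + 24 = P t \left(2 - P\right) + 24 = 24 + P t \left(2 - P\right)$)
$-88 + O{\left(-8,-11 \right)} 106 = -88 + \left(24 - - 11 \left(-8\right)^{2} + 2 \left(-8\right) \left(-11\right)\right) 106 = -88 + \left(24 - \left(-11\right) 64 + 176\right) 106 = -88 + \left(24 + 704 + 176\right) 106 = -88 + 904 \cdot 106 = -88 + 95824 = 95736$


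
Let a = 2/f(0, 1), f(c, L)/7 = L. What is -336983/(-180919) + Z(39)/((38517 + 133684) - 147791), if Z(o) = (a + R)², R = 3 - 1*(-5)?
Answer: 201835303993/108197703355 ≈ 1.8654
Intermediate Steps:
f(c, L) = 7*L
R = 8 (R = 3 + 5 = 8)
a = 2/7 (a = 2/((7*1)) = 2/7 ≈ 0.28571)
Z(o) = 3364/49 (Z(o) = (2/7 + 8)² = (58/7)² = 3364/49)
-336983/(-180919) + Z(39)/((38517 + 133684) - 147791) = -336983/(-180919) + 3364/(49*((38517 + 133684) - 147791)) = -336983*(-1/180919) + 3364/(49*(172201 - 147791)) = 336983/180919 + (3364/49)/24410 = 336983/180919 + (3364/49)*(1/24410) = 336983/180919 + 1682/598045 = 201835303993/108197703355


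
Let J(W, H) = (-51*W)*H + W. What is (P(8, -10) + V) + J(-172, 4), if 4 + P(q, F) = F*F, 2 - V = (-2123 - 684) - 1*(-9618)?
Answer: 28203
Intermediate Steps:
J(W, H) = W - 51*H*W (J(W, H) = -51*H*W + W = W - 51*H*W)
V = -6809 (V = 2 - ((-2123 - 684) - 1*(-9618)) = 2 - (-2807 + 9618) = 2 - 1*6811 = 2 - 6811 = -6809)
P(q, F) = -4 + F² (P(q, F) = -4 + F*F = -4 + F²)
(P(8, -10) + V) + J(-172, 4) = ((-4 + (-10)²) - 6809) - 172*(1 - 51*4) = ((-4 + 100) - 6809) - 172*(1 - 204) = (96 - 6809) - 172*(-203) = -6713 + 34916 = 28203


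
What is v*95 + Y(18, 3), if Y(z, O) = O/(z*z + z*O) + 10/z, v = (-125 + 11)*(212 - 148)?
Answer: -87333049/126 ≈ -6.9312e+5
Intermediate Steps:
v = -7296 (v = -114*64 = -7296)
Y(z, O) = 10/z + O/(z**2 + O*z) (Y(z, O) = O/(z**2 + O*z) + 10/z = 10/z + O/(z**2 + O*z))
v*95 + Y(18, 3) = -7296*95 + (10*18 + 11*3)/(18*(3 + 18)) = -693120 + (1/18)*(180 + 33)/21 = -693120 + (1/18)*(1/21)*213 = -693120 + 71/126 = -87333049/126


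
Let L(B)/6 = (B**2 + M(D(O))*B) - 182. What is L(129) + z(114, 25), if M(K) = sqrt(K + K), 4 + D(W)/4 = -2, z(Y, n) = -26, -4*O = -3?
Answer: 98728 + 3096*I*sqrt(3) ≈ 98728.0 + 5362.4*I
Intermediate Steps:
O = 3/4 (O = -1/4*(-3) = 3/4 ≈ 0.75000)
D(W) = -24 (D(W) = -16 + 4*(-2) = -16 - 8 = -24)
M(K) = sqrt(2)*sqrt(K) (M(K) = sqrt(2*K) = sqrt(2)*sqrt(K))
L(B) = -1092 + 6*B**2 + 24*I*B*sqrt(3) (L(B) = 6*((B**2 + (sqrt(2)*sqrt(-24))*B) - 182) = 6*((B**2 + (sqrt(2)*(2*I*sqrt(6)))*B) - 182) = 6*((B**2 + (4*I*sqrt(3))*B) - 182) = 6*((B**2 + 4*I*B*sqrt(3)) - 182) = 6*(-182 + B**2 + 4*I*B*sqrt(3)) = -1092 + 6*B**2 + 24*I*B*sqrt(3))
L(129) + z(114, 25) = (-1092 + 6*129**2 + 24*I*129*sqrt(3)) - 26 = (-1092 + 6*16641 + 3096*I*sqrt(3)) - 26 = (-1092 + 99846 + 3096*I*sqrt(3)) - 26 = (98754 + 3096*I*sqrt(3)) - 26 = 98728 + 3096*I*sqrt(3)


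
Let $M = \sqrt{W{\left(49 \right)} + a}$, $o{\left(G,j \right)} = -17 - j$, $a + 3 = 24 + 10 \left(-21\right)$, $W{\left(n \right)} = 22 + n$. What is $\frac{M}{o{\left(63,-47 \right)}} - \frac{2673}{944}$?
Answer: $- \frac{2673}{944} + \frac{i \sqrt{118}}{30} \approx -2.8316 + 0.36209 i$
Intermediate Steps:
$a = -189$ ($a = -3 + \left(24 + 10 \left(-21\right)\right) = -3 + \left(24 - 210\right) = -3 - 186 = -189$)
$M = i \sqrt{118}$ ($M = \sqrt{\left(22 + 49\right) - 189} = \sqrt{71 - 189} = \sqrt{-118} = i \sqrt{118} \approx 10.863 i$)
$\frac{M}{o{\left(63,-47 \right)}} - \frac{2673}{944} = \frac{i \sqrt{118}}{-17 - -47} - \frac{2673}{944} = \frac{i \sqrt{118}}{-17 + 47} - \frac{2673}{944} = \frac{i \sqrt{118}}{30} - \frac{2673}{944} = - \frac{2673}{944} + \frac{i \sqrt{118}}{30}$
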